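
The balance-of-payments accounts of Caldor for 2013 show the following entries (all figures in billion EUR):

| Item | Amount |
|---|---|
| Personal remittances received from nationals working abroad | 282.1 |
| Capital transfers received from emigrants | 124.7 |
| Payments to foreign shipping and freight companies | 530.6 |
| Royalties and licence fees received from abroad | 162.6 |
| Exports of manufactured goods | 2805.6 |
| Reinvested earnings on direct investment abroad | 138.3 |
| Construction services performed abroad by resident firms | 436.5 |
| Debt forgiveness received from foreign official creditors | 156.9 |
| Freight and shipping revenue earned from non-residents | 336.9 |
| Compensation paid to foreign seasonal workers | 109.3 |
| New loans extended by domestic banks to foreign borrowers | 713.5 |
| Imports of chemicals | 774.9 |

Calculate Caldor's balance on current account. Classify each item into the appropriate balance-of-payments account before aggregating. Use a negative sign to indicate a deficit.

2747.2

Goods: -774.9 + 2805.6 = 2030.7
Services: 436.5 - 530.6 + 336.9 + 162.6 = 405.4
Primary income: 138.3 - 109.3 = 29.0
Secondary income: 282.1
Current account = 2030.7 + 405.4 + 29.0 + 282.1 = 2747.2
(Excluded from the current account — capital account: capital transfers received from emigrants 124.7, debt forgiveness received from foreign official creditors 156.9; financial account: new loans extended by domestic banks to foreign borrowers 713.5.)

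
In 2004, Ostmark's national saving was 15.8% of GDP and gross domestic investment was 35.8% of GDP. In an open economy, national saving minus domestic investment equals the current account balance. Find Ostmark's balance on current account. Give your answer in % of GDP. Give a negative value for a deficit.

-20.0

S - I = CA (net lending to the rest of the world).
CA = S - I = 15.8 - 35.8 = -20.0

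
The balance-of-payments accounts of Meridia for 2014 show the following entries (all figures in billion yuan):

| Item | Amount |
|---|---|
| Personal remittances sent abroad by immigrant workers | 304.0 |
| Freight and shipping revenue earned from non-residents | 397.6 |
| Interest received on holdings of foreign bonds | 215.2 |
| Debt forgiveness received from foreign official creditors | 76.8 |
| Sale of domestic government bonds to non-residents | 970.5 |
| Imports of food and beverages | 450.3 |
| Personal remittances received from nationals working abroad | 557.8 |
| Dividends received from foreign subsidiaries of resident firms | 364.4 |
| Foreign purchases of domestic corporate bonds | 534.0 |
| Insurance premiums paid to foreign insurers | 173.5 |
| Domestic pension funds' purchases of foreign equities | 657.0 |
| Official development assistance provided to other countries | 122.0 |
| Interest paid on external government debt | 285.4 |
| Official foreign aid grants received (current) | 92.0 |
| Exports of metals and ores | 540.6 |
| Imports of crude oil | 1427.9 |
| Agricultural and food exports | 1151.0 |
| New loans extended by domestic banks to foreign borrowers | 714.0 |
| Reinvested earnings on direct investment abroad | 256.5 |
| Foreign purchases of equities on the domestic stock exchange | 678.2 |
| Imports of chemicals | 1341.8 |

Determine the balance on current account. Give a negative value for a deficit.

Goods: 1151.0 + 540.6 - 1427.9 - 450.3 - 1341.8 = -1528.4
Services: -173.5 + 397.6 = 224.1
Primary income: 364.4 + 256.5 - 285.4 + 215.2 = 550.7
Secondary income: -304.0 + 92.0 - 122.0 + 557.8 = 223.8
Current account = (-1528.4) + 224.1 + 550.7 + 223.8 = -529.8
(Excluded from the current account — capital account: debt forgiveness received from foreign official creditors 76.8; financial account: sale of domestic government bonds to non-residents 970.5, foreign purchases of domestic corporate bonds 534.0, domestic pension funds' purchases of foreign equities 657.0, new loans extended by domestic banks to foreign borrowers 714.0, foreign purchases of equities on the domestic stock exchange 678.2.)

-529.8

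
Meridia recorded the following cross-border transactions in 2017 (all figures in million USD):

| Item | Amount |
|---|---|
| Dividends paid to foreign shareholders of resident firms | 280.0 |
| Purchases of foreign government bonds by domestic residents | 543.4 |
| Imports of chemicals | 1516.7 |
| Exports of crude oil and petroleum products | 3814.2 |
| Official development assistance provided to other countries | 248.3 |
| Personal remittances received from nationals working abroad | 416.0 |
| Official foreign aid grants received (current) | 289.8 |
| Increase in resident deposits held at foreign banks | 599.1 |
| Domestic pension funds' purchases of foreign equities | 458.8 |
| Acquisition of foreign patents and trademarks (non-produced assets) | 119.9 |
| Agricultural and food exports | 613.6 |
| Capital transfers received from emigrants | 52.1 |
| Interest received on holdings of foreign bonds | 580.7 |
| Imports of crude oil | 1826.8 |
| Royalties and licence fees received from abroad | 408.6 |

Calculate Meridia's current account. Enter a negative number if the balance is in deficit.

Goods: -1826.8 + 613.6 + 3814.2 - 1516.7 = 1084.3
Services: 408.6
Primary income: -280.0 + 580.7 = 300.7
Secondary income: 416.0 + 289.8 - 248.3 = 457.5
Current account = 1084.3 + 408.6 + 300.7 + 457.5 = 2251.1
(Excluded from the current account — financial account: purchases of foreign government bonds by domestic residents 543.4, increase in resident deposits held at foreign banks 599.1, domestic pension funds' purchases of foreign equities 458.8; capital account: acquisition of foreign patents and trademarks (non-produced assets) 119.9, capital transfers received from emigrants 52.1.)

2251.1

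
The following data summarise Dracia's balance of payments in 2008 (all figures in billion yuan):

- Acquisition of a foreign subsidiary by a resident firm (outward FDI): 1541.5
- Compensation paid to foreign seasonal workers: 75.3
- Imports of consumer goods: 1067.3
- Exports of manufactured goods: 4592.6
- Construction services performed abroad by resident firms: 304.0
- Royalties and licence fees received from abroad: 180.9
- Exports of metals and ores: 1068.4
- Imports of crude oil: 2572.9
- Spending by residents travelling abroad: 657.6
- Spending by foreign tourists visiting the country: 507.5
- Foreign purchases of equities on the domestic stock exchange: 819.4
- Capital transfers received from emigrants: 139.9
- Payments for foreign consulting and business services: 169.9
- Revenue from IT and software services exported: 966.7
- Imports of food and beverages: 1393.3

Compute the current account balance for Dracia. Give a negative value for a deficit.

1683.8

Goods: -2572.9 + 1068.4 + 4592.6 - 1393.3 - 1067.3 = 627.5
Services: 180.9 + 966.7 - 657.6 + 304.0 + 507.5 - 169.9 = 1131.6
Primary income: -75.3
Current account = 627.5 + 1131.6 + (-75.3) = 1683.8
(Excluded from the current account — financial account: acquisition of a foreign subsidiary by a resident firm (outward FDI) 1541.5, foreign purchases of equities on the domestic stock exchange 819.4; capital account: capital transfers received from emigrants 139.9.)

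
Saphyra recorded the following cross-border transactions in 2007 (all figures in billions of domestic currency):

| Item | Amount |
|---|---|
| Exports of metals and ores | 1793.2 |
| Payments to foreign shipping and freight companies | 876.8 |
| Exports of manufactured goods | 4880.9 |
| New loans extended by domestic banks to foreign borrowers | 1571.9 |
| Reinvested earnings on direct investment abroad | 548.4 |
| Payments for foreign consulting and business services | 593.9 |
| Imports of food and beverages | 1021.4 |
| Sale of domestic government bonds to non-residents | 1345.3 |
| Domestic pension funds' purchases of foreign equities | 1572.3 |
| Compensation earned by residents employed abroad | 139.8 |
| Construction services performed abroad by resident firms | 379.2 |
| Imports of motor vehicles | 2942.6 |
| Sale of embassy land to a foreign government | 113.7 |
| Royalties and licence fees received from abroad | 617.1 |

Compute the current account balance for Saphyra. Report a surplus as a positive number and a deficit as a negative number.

Goods: -2942.6 + 4880.9 - 1021.4 + 1793.2 = 2710.1
Services: 379.2 + 617.1 - 593.9 - 876.8 = -474.4
Primary income: 139.8 + 548.4 = 688.2
Current account = 2710.1 + (-474.4) + 688.2 = 2923.9
(Excluded from the current account — financial account: new loans extended by domestic banks to foreign borrowers 1571.9, sale of domestic government bonds to non-residents 1345.3, domestic pension funds' purchases of foreign equities 1572.3; capital account: sale of embassy land to a foreign government 113.7.)

2923.9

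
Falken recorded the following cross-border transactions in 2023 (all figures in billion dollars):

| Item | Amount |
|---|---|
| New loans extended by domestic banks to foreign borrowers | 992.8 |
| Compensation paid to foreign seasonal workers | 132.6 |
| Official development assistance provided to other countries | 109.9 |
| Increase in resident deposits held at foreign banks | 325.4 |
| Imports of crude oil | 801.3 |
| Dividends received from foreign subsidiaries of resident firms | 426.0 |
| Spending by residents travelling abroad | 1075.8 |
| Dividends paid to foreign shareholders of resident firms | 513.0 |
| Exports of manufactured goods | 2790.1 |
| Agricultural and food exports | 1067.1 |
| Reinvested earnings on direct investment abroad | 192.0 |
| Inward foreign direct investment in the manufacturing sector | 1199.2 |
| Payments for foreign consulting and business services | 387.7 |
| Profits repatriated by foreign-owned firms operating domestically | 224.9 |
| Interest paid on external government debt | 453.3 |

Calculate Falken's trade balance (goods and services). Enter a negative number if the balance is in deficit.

Goods: 2790.1 + 1067.1 - 801.3 = 3055.9
Services: -387.7 - 1075.8 = -1463.5
Trade balance = 3055.9 + (-1463.5) = 1592.4
(Excluded from the trade balance — financial account: new loans extended by domestic banks to foreign borrowers 992.8, increase in resident deposits held at foreign banks 325.4, inward foreign direct investment in the manufacturing sector 1199.2; primary income: compensation paid to foreign seasonal workers 132.6, dividends received from foreign subsidiaries of resident firms 426.0, dividends paid to foreign shareholders of resident firms 513.0, reinvested earnings on direct investment abroad 192.0, profits repatriated by foreign-owned firms operating domestically 224.9, interest paid on external government debt 453.3; secondary income: official development assistance provided to other countries 109.9.)

1592.4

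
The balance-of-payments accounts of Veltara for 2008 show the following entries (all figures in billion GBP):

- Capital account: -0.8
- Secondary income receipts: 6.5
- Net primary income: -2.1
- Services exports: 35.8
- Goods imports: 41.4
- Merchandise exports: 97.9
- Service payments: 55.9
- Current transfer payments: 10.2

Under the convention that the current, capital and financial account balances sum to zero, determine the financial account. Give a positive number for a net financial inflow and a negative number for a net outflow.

Goods balance = 97.9 - 41.4 = 56.5
Services balance = 35.8 - 55.9 = -20.1
Trade balance (goods + services) = 56.5 + (-20.1) = 36.4
Net primary income = -2.1
Net secondary income = 6.5 - 10.2 = -3.7
Current account = 36.4 + (-2.1) + (-3.7) = 30.6
Financial account = -(30.6 + (-0.8)) = -29.8

-29.8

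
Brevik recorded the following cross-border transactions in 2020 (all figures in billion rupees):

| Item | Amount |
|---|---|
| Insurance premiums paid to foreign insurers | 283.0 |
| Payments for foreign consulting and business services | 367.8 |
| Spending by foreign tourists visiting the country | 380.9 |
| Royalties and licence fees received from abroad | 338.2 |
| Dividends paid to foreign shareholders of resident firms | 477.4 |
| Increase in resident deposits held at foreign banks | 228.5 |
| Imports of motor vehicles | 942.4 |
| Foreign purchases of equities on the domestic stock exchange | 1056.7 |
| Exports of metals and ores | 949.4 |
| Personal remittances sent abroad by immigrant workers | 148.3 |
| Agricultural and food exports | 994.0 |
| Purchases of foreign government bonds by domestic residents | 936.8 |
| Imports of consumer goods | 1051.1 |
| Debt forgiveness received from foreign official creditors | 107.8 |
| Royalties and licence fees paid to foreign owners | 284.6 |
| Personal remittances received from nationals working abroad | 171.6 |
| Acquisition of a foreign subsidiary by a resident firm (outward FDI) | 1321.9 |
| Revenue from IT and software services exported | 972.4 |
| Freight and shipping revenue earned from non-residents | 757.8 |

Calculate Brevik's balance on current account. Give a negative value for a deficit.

1009.7

Goods: -942.4 + 949.4 - 1051.1 + 994.0 = -50.1
Services: -283.0 + 380.9 - 367.8 + 972.4 + 757.8 - 284.6 + 338.2 = 1513.9
Primary income: -477.4
Secondary income: -148.3 + 171.6 = 23.3
Current account = (-50.1) + 1513.9 + (-477.4) + 23.3 = 1009.7
(Excluded from the current account — financial account: increase in resident deposits held at foreign banks 228.5, foreign purchases of equities on the domestic stock exchange 1056.7, purchases of foreign government bonds by domestic residents 936.8, acquisition of a foreign subsidiary by a resident firm (outward FDI) 1321.9; capital account: debt forgiveness received from foreign official creditors 107.8.)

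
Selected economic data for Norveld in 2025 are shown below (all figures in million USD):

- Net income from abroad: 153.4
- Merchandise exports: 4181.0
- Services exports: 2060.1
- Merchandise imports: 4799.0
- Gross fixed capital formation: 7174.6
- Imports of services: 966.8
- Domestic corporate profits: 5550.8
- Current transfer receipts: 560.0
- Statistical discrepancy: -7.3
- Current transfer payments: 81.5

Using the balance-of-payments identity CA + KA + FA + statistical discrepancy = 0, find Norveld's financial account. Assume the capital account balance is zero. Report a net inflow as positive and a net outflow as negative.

Goods balance = 4181.0 - 4799.0 = -618.0
Services balance = 2060.1 - 966.8 = 1093.3
Trade balance (goods + services) = -618.0 + 1093.3 = 475.3
Net primary income = 153.4
Net secondary income = 560.0 - 81.5 = 478.5
Current account = 475.3 + 153.4 + 478.5 = 1107.2
Financial account = -(1107.2 + (-7.3)) = -1099.9

-1099.9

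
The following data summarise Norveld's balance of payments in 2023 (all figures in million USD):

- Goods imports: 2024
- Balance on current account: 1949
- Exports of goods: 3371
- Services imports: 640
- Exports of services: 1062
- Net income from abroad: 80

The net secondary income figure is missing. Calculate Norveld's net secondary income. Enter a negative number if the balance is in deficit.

100

Current account = goods balance + services balance + net primary income + net secondary income
Sum of the known components = 1849
Net secondary income = CA - (known components) = 1949 - 1849 = 100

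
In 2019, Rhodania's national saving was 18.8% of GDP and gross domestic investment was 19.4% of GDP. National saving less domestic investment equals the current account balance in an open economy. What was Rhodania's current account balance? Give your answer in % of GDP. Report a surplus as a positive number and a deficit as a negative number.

-0.6

CA = S - I = 18.8 - 19.4 = -0.6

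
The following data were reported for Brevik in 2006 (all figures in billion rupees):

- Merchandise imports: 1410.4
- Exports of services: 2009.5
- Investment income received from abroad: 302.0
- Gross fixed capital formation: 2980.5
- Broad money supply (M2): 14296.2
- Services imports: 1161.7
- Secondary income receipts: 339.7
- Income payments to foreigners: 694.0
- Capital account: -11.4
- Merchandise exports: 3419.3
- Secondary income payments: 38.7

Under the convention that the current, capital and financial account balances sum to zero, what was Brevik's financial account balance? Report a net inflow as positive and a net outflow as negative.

Goods balance = 3419.3 - 1410.4 = 2008.9
Services balance = 2009.5 - 1161.7 = 847.8
Trade balance (goods + services) = 2008.9 + 847.8 = 2856.7
Net primary income = 302.0 - 694.0 = -392.0
Net secondary income = 339.7 - 38.7 = 301.0
Current account = 2856.7 + (-392.0) + 301.0 = 2765.7
Financial account = -(2765.7 + (-11.4)) = -2754.3

-2754.3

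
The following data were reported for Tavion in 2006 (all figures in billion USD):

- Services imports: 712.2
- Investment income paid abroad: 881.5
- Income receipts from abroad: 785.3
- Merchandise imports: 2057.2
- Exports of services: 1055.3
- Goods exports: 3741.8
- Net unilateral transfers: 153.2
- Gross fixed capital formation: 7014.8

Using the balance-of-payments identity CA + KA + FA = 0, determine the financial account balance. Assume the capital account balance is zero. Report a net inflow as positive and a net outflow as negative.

-2084.7

Goods balance = 3741.8 - 2057.2 = 1684.6
Services balance = 1055.3 - 712.2 = 343.1
Trade balance (goods + services) = 1684.6 + 343.1 = 2027.7
Net primary income = 785.3 - 881.5 = -96.2
Net secondary income = 153.2
Current account = 2027.7 + (-96.2) + 153.2 = 2084.7
Financial account = -(2084.7) = -2084.7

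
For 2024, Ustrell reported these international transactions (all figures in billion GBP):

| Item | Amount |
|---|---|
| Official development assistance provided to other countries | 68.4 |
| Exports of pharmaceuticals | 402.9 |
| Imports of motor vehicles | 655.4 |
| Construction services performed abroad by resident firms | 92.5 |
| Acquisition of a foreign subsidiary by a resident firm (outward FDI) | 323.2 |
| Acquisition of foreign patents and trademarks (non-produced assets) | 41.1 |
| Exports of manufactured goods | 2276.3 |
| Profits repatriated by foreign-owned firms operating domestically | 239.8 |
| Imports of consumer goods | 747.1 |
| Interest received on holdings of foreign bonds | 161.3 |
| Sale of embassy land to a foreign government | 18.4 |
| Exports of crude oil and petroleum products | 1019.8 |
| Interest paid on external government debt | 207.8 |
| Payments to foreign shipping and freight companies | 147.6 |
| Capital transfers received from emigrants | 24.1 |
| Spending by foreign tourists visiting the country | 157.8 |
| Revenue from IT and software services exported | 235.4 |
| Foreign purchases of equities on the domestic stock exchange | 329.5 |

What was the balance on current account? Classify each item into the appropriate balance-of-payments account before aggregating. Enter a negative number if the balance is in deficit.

2279.9

Goods: 2276.3 - 747.1 + 1019.8 + 402.9 - 655.4 = 2296.5
Services: -147.6 + 157.8 + 92.5 + 235.4 = 338.1
Primary income: -207.8 - 239.8 + 161.3 = -286.3
Secondary income: -68.4
Current account = 2296.5 + 338.1 + (-286.3) + (-68.4) = 2279.9
(Excluded from the current account — financial account: acquisition of a foreign subsidiary by a resident firm (outward FDI) 323.2, foreign purchases of equities on the domestic stock exchange 329.5; capital account: acquisition of foreign patents and trademarks (non-produced assets) 41.1, sale of embassy land to a foreign government 18.4, capital transfers received from emigrants 24.1.)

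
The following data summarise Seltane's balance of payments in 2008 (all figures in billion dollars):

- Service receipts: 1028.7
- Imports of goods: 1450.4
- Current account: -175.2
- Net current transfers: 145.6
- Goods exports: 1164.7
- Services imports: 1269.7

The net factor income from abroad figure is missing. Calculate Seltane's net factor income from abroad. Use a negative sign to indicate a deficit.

205.9

Current account = goods balance + services balance + net primary income + net secondary income
Sum of the known components = -381.1
Net factor income from abroad = CA - (known components) = -175.2 - (-381.1) = 205.9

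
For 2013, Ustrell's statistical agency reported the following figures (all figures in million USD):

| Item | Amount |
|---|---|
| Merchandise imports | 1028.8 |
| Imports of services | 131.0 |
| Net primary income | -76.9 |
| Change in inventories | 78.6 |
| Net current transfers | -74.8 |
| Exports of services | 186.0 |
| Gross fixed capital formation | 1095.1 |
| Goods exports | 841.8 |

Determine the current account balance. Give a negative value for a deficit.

-283.7

Goods balance = 841.8 - 1028.8 = -187.0
Services balance = 186.0 - 131.0 = 55.0
Trade balance (goods + services) = -187.0 + 55.0 = -132.0
Net primary income = -76.9
Net secondary income = -74.8
Current account = -132.0 + (-76.9) + (-74.8) = -283.7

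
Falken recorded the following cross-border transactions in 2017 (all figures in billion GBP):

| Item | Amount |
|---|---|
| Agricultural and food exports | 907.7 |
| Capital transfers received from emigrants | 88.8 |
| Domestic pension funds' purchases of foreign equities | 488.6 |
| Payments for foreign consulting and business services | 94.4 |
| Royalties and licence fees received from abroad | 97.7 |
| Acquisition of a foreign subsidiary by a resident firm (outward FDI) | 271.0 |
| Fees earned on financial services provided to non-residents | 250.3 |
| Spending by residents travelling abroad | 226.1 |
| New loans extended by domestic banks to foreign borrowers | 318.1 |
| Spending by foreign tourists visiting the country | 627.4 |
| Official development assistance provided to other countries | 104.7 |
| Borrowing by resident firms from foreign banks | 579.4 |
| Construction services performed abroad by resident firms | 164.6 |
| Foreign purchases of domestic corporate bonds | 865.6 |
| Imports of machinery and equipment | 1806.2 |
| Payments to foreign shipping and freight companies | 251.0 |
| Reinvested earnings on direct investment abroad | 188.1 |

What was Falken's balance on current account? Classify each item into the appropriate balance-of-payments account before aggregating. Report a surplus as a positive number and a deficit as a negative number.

-246.6

Goods: 907.7 - 1806.2 = -898.5
Services: -226.1 + 164.6 + 627.4 - 251.0 + 97.7 - 94.4 + 250.3 = 568.5
Primary income: 188.1
Secondary income: -104.7
Current account = (-898.5) + 568.5 + 188.1 + (-104.7) = -246.6
(Excluded from the current account — capital account: capital transfers received from emigrants 88.8; financial account: domestic pension funds' purchases of foreign equities 488.6, acquisition of a foreign subsidiary by a resident firm (outward FDI) 271.0, new loans extended by domestic banks to foreign borrowers 318.1, borrowing by resident firms from foreign banks 579.4, foreign purchases of domestic corporate bonds 865.6.)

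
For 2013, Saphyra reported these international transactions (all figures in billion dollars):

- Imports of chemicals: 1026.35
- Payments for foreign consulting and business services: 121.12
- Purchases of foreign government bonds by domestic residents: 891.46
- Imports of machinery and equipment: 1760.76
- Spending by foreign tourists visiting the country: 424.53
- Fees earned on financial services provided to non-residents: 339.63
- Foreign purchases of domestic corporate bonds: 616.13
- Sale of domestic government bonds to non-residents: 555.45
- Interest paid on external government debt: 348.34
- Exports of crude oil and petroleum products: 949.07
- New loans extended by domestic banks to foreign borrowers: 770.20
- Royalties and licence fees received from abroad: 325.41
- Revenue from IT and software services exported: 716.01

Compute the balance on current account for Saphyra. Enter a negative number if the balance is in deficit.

-501.92

Goods: 949.07 - 1026.35 - 1760.76 = -1838.04
Services: 339.63 + 325.41 + 716.01 + 424.53 - 121.12 = 1684.46
Primary income: -348.34
Current account = (-1838.04) + 1684.46 + (-348.34) = -501.92
(Excluded from the current account — financial account: purchases of foreign government bonds by domestic residents 891.46, foreign purchases of domestic corporate bonds 616.13, sale of domestic government bonds to non-residents 555.45, new loans extended by domestic banks to foreign borrowers 770.20.)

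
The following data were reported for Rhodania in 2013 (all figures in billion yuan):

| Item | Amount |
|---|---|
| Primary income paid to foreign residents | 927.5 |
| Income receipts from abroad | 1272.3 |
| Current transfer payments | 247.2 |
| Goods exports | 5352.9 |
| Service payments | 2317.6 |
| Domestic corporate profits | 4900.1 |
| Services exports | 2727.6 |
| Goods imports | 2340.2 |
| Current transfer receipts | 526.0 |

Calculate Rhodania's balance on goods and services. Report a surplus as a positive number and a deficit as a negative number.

Goods balance = 5352.9 - 2340.2 = 3012.7
Services balance = 2727.6 - 2317.6 = 410.0
Trade balance (goods + services) = 3012.7 + 410.0 = 3422.7

3422.7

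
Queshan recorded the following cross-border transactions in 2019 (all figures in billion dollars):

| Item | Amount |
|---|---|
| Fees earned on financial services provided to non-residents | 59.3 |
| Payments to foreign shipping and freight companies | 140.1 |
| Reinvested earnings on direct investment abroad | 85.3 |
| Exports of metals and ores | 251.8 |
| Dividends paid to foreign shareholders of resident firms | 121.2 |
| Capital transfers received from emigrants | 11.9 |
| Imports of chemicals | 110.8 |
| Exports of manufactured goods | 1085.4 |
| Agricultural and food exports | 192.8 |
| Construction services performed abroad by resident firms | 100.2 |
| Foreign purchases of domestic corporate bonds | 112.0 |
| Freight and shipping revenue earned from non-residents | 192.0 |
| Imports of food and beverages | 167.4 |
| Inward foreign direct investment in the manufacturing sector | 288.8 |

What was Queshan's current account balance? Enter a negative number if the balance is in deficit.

1427.3

Goods: 192.8 + 1085.4 - 167.4 + 251.8 - 110.8 = 1251.8
Services: -140.1 + 59.3 + 192.0 + 100.2 = 211.4
Primary income: 85.3 - 121.2 = -35.9
Current account = 1251.8 + 211.4 + (-35.9) = 1427.3
(Excluded from the current account — capital account: capital transfers received from emigrants 11.9; financial account: foreign purchases of domestic corporate bonds 112.0, inward foreign direct investment in the manufacturing sector 288.8.)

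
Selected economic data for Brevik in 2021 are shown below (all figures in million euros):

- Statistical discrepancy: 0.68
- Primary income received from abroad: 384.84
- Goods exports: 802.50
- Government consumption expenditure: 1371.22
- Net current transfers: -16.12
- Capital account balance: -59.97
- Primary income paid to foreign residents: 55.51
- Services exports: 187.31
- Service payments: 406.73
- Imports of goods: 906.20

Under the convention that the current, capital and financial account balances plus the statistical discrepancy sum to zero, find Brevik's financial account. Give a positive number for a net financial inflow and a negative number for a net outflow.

Goods balance = 802.50 - 906.20 = -103.70
Services balance = 187.31 - 406.73 = -219.42
Trade balance (goods + services) = -103.70 + (-219.42) = -323.12
Net primary income = 384.84 - 55.51 = 329.33
Net secondary income = -16.12
Current account = -323.12 + 329.33 + (-16.12) = -9.91
Financial account = -(-9.91 + (-59.97) + 0.68) = 69.20

69.20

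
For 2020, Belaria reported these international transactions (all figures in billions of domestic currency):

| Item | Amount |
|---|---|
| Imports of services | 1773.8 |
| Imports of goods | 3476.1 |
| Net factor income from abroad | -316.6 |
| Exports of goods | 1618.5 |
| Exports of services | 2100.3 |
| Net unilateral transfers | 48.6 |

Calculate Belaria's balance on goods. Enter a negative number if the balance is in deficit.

-1857.6

Goods balance = 1618.5 - 3476.1 = -1857.6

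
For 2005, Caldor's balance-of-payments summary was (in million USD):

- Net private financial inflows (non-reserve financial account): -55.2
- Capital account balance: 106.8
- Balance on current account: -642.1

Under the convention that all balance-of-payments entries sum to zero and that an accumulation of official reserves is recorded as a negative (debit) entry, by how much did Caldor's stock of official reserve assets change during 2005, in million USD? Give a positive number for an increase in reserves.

Official reserve transactions balance = -((-642.1) + 106.8 + (-55.2)) = 590.5
An accumulation of reserves is recorded as a debit (negative entry), so the change in the stock of reserves is the negative of that balance.
Change in official reserves = -(590.5) = -590.5

-590.5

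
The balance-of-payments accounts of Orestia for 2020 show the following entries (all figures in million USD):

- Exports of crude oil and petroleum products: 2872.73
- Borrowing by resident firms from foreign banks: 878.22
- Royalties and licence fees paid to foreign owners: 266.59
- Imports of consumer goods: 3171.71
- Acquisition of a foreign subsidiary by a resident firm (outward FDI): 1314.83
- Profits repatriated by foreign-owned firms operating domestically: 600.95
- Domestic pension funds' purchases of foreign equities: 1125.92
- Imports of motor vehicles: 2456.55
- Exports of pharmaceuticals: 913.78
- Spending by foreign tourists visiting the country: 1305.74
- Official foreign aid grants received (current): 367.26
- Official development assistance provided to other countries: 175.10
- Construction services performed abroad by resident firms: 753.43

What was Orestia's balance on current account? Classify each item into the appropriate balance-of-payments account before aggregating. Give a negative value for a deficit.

-457.96

Goods: -2456.55 + 2872.73 - 3171.71 + 913.78 = -1841.75
Services: 1305.74 - 266.59 + 753.43 = 1792.58
Primary income: -600.95
Secondary income: 367.26 - 175.10 = 192.16
Current account = (-1841.75) + 1792.58 + (-600.95) + 192.16 = -457.96
(Excluded from the current account — financial account: borrowing by resident firms from foreign banks 878.22, acquisition of a foreign subsidiary by a resident firm (outward FDI) 1314.83, domestic pension funds' purchases of foreign equities 1125.92.)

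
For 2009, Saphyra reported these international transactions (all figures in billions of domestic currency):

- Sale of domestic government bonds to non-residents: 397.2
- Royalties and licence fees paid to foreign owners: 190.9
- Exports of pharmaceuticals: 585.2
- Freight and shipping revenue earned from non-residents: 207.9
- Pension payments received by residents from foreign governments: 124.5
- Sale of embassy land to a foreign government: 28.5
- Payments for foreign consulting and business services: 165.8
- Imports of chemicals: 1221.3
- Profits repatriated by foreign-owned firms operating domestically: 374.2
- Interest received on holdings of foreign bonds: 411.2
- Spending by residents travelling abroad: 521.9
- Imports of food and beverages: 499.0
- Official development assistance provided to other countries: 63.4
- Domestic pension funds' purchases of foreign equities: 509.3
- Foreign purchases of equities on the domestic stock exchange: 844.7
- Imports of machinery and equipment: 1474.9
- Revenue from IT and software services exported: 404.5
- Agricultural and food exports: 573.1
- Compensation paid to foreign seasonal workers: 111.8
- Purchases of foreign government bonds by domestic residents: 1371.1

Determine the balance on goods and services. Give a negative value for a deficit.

Goods: 585.2 - 499.0 + 573.1 - 1221.3 - 1474.9 = -2036.9
Services: 404.5 - 521.9 - 165.8 - 190.9 + 207.9 = -266.2
Trade balance = -2036.9 + (-266.2) = -2303.1
(Excluded from the trade balance — financial account: sale of domestic government bonds to non-residents 397.2, domestic pension funds' purchases of foreign equities 509.3, foreign purchases of equities on the domestic stock exchange 844.7, purchases of foreign government bonds by domestic residents 1371.1; secondary income: pension payments received by residents from foreign governments 124.5, official development assistance provided to other countries 63.4; capital account: sale of embassy land to a foreign government 28.5; primary income: profits repatriated by foreign-owned firms operating domestically 374.2, interest received on holdings of foreign bonds 411.2, compensation paid to foreign seasonal workers 111.8.)

-2303.1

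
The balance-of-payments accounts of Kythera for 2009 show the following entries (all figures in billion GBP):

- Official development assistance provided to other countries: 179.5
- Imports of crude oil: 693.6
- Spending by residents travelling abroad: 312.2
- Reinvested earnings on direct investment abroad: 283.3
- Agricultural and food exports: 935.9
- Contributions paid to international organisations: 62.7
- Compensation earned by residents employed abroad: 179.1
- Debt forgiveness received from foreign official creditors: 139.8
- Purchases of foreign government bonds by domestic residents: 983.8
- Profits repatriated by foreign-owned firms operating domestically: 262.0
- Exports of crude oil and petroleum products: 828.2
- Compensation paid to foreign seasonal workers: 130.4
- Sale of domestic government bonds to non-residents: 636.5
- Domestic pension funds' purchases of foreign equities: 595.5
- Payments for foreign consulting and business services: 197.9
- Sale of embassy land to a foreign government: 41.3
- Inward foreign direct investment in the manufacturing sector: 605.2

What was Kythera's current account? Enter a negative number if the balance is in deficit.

388.2

Goods: 935.9 + 828.2 - 693.6 = 1070.5
Services: -312.2 - 197.9 = -510.1
Primary income: -130.4 + 179.1 + 283.3 - 262.0 = 70.0
Secondary income: -62.7 - 179.5 = -242.2
Current account = 1070.5 + (-510.1) + 70.0 + (-242.2) = 388.2
(Excluded from the current account — capital account: debt forgiveness received from foreign official creditors 139.8, sale of embassy land to a foreign government 41.3; financial account: purchases of foreign government bonds by domestic residents 983.8, sale of domestic government bonds to non-residents 636.5, domestic pension funds' purchases of foreign equities 595.5, inward foreign direct investment in the manufacturing sector 605.2.)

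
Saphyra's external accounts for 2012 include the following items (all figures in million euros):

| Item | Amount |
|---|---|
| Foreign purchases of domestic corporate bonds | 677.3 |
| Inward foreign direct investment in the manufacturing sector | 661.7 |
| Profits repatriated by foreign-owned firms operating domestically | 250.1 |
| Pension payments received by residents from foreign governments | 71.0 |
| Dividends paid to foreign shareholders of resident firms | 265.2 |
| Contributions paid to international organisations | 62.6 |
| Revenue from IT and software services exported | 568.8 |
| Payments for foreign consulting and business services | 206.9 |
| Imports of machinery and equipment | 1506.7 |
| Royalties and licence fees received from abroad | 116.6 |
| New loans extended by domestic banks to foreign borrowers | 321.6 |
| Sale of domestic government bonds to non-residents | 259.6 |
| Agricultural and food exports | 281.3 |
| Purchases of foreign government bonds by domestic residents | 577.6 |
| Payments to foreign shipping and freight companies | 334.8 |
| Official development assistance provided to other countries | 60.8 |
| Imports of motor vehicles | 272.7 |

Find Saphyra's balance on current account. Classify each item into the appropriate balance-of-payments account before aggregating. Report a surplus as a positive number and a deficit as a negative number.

-1922.1

Goods: 281.3 - 272.7 - 1506.7 = -1498.1
Services: 116.6 - 206.9 - 334.8 + 568.8 = 143.7
Primary income: -250.1 - 265.2 = -515.3
Secondary income: 71.0 - 62.6 - 60.8 = -52.4
Current account = (-1498.1) + 143.7 + (-515.3) + (-52.4) = -1922.1
(Excluded from the current account — financial account: foreign purchases of domestic corporate bonds 677.3, inward foreign direct investment in the manufacturing sector 661.7, new loans extended by domestic banks to foreign borrowers 321.6, sale of domestic government bonds to non-residents 259.6, purchases of foreign government bonds by domestic residents 577.6.)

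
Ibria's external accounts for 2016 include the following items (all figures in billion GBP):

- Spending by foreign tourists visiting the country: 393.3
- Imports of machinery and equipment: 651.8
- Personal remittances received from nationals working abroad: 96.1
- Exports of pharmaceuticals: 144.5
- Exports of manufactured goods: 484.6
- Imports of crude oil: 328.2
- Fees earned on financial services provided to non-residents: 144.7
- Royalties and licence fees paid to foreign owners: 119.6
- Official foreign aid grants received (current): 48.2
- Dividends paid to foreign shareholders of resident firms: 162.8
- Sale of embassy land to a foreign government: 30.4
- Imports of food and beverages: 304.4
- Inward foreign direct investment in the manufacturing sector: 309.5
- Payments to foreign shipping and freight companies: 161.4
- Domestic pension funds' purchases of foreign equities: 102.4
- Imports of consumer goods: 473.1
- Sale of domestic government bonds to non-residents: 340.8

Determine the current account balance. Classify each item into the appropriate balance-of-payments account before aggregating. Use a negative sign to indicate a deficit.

-889.9

Goods: -651.8 + 484.6 - 304.4 - 473.1 + 144.5 - 328.2 = -1128.4
Services: -119.6 + 144.7 - 161.4 + 393.3 = 257.0
Primary income: -162.8
Secondary income: 96.1 + 48.2 = 144.3
Current account = (-1128.4) + 257.0 + (-162.8) + 144.3 = -889.9
(Excluded from the current account — capital account: sale of embassy land to a foreign government 30.4; financial account: inward foreign direct investment in the manufacturing sector 309.5, domestic pension funds' purchases of foreign equities 102.4, sale of domestic government bonds to non-residents 340.8.)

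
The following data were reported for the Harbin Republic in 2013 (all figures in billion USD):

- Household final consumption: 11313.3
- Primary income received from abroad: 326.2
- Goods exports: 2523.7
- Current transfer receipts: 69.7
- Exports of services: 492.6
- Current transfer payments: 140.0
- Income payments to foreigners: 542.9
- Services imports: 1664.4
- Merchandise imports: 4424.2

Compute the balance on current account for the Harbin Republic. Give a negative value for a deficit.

-3359.3

Goods balance = 2523.7 - 4424.2 = -1900.5
Services balance = 492.6 - 1664.4 = -1171.8
Trade balance (goods + services) = -1900.5 + (-1171.8) = -3072.3
Net primary income = 326.2 - 542.9 = -216.7
Net secondary income = 69.7 - 140.0 = -70.3
Current account = -3072.3 + (-216.7) + (-70.3) = -3359.3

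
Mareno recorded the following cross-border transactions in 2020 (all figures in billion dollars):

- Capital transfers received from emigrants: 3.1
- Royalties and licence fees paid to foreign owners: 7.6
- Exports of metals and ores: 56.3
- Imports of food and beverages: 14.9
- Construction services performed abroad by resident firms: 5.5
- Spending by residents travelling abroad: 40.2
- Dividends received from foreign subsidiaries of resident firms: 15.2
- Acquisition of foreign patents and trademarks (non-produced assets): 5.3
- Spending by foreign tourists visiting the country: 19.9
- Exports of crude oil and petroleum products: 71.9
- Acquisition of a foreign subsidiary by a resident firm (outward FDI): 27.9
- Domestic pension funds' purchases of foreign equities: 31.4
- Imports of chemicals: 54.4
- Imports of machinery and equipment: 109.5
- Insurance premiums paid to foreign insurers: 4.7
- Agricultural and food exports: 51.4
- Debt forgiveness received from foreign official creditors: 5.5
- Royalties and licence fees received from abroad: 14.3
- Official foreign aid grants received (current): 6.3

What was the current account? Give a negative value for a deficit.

Goods: 56.3 + 71.9 - 109.5 + 51.4 - 54.4 - 14.9 = 0.8
Services: -7.6 - 4.7 + 19.9 - 40.2 + 5.5 + 14.3 = -12.8
Primary income: 15.2
Secondary income: 6.3
Current account = 0.8 + (-12.8) + 15.2 + 6.3 = 9.5
(Excluded from the current account — capital account: capital transfers received from emigrants 3.1, acquisition of foreign patents and trademarks (non-produced assets) 5.3, debt forgiveness received from foreign official creditors 5.5; financial account: acquisition of a foreign subsidiary by a resident firm (outward FDI) 27.9, domestic pension funds' purchases of foreign equities 31.4.)

9.5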